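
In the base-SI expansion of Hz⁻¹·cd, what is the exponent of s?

1

Hz = 1/s = s⁻¹ (frequency is cycles per second).
So Hz⁻¹ = s.
Combining: Hz⁻¹·cd = s · cd = s·cd.
The exponent of s is 1.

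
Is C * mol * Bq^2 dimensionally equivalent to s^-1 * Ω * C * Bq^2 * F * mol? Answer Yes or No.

Yes

Left side:
  C = A·s = s·A (charge = current × time).
  Bq = 1/s = s⁻¹ (activity is decays per second).
  So Bq² = s⁻².
  Combining: C·mol·Bq² = (s·A) · mol · s⁻² = s⁻¹·A·mol.
Right side:
  Ω = V/A (resistance = voltage per current),
      = kg·m²·s⁻³·A⁻².
  C = A·s = s·A (charge = current × time).
  Bq = 1/s = s⁻¹ (activity is decays per second).
  So Bq² = s⁻².
  F = C/V (capacitance = charge per voltage),
      = A·s/(kg·m²·s⁻³·A⁻¹) (substituting C and V),
      = kg⁻¹·m⁻²·s⁴·A².
  Combining: s⁻¹·Ω·C·Bq²·F·mol = s⁻¹ · (kg·m²·s⁻³·A⁻²) · (s·A) · s⁻² · (kg⁻¹·m⁻²·s⁴·A²) · mol = s⁻¹·A·mol.
Both reduce to s⁻¹·A·mol.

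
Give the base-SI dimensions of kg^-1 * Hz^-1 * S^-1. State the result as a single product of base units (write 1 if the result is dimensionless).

m²·s⁻²·A⁻²

Hz = 1/s = s⁻¹ (frequency is cycles per second).
So Hz⁻¹ = s.
S = 1/Ω (conductance is reciprocal resistance),
    = kg⁻¹·m⁻²·s³·A².
So S⁻¹ = kg·m²·s⁻³·A⁻².
Combining: kg⁻¹·Hz⁻¹·S⁻¹ = kg⁻¹ · s · (kg·m²·s⁻³·A⁻²) = m²·s⁻²·A⁻².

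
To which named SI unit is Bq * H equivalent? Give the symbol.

Bq = 1/s = s⁻¹ (activity is decays per second).
H = Wb/A (inductance = flux per current),
    = kg·m²·s⁻²·A⁻².
Combining: Bq·H = s⁻¹ · (kg·m²·s⁻²·A⁻²) = kg·m²·s⁻³·A⁻².
kg·m²·s⁻³·A⁻² is the base-SI form of the ohm.

Ω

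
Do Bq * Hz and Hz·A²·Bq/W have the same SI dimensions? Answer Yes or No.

Left side:
  Bq = 1/s = s⁻¹ (activity is decays per second).
  Hz = 1/s = s⁻¹ (frequency is cycles per second).
  Combining: Bq·Hz = s⁻¹ · s⁻¹ = s⁻².
Right side:
  W = kg·m²·s⁻³.
  So W⁻¹ = kg⁻¹·m⁻²·s³.
  Hz = s⁻¹.
  Bq = s⁻¹.
  Combining: W⁻¹·Hz·A²·Bq = (kg⁻¹·m⁻²·s³) · s⁻¹ · A² · s⁻¹ = kg⁻¹·m⁻²·s·A².
Left is s⁻²; right is kg⁻¹·m⁻²·s·A² — different.

No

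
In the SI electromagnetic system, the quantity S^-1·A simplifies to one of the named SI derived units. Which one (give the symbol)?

V

S = 1/Ω (conductance is reciprocal resistance),
    = kg⁻¹·m⁻²·s³·A².
So S⁻¹ = kg·m²·s⁻³·A⁻².
Combining: S⁻¹·A = (kg·m²·s⁻³·A⁻²) · A = kg·m²·s⁻³·A⁻¹.
kg·m²·s⁻³·A⁻¹ is the base-SI form of the volt.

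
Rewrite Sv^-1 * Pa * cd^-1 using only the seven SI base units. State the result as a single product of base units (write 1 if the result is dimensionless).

Sv = J/kg (equivalent dose = energy per mass),
    = m²·s⁻².
So Sv⁻¹ = m⁻²·s².
Pa = N/m² (pressure = force per area),
    = kg·m⁻¹·s⁻².
Combining: Sv⁻¹·Pa·cd⁻¹ = (m⁻²·s²) · (kg·m⁻¹·s⁻²) · cd⁻¹ = kg·m⁻³·cd⁻¹.

kg·m⁻³·cd⁻¹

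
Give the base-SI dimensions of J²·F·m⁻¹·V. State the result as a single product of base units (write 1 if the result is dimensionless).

kg²·m³·s⁻³·A

J = kg·m²·s⁻².
So J² = kg²·m⁴·s⁻⁴.
F = kg⁻¹·m⁻²·s⁴·A².
V = kg·m²·s⁻³·A⁻¹.
Combining: J²·F·m⁻¹·V = (kg²·m⁴·s⁻⁴) · (kg⁻¹·m⁻²·s⁴·A²) · m⁻¹ · (kg·m²·s⁻³·A⁻¹) = kg²·m³·s⁻³·A.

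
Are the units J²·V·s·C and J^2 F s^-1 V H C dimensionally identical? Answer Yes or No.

Yes

Left side:
  J = N·m (work = force × distance),
      = kg·m²·s⁻².
  So J² = kg²·m⁴·s⁻⁴.
  V = W/A (potential = power per current),
      = kg·m²·s⁻³·A⁻¹.
  C = A·s = s·A (charge = current × time).
  Combining: J²·V·s·C = (kg²·m⁴·s⁻⁴) · (kg·m²·s⁻³·A⁻¹) · s · (s·A) = kg³·m⁶·s⁻⁵.
Right side:
  J = N·m (work = force × distance),
      = kg·m²·s⁻².
  So J² = kg²·m⁴·s⁻⁴.
  F = C/V (capacitance = charge per voltage),
      = A·s/(kg·m²·s⁻³·A⁻¹) (substituting C and V),
      = kg⁻¹·m⁻²·s⁴·A².
  V = W/A (potential = power per current),
      = kg·m²·s⁻³·A⁻¹.
  H = Wb/A (inductance = flux per current),
      = kg·m²·s⁻²·A⁻².
  C = A·s = s·A (charge = current × time).
  Combining: J²·F·s⁻¹·V·H·C = (kg²·m⁴·s⁻⁴) · (kg⁻¹·m⁻²·s⁴·A²) · s⁻¹ · (kg·m²·s⁻³·A⁻¹) · (kg·m²·s⁻²·A⁻²) · (s·A) = kg³·m⁶·s⁻⁵.
Both reduce to kg³·m⁶·s⁻⁵.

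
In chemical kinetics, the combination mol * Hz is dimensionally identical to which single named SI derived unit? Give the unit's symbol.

kat

Hz = 1/s = s⁻¹ (frequency is cycles per second).
Combining: mol·Hz = mol · s⁻¹ = s⁻¹·mol.
s⁻¹·mol is the base-SI form of the katal.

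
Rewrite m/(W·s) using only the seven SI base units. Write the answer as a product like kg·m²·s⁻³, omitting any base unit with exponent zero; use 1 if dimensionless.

W = J/s (power = energy per time),
    = kg·m²·s⁻³.
So W⁻¹ = kg⁻¹·m⁻²·s³.
Combining: W⁻¹·m·s⁻¹ = (kg⁻¹·m⁻²·s³) · m · s⁻¹ = kg⁻¹·m⁻¹·s².

kg⁻¹·m⁻¹·s²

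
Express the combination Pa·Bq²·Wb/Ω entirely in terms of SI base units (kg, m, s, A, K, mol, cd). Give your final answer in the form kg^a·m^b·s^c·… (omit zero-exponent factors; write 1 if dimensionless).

kg·m⁻¹·s⁻³·A

Ω = V/A (resistance = voltage per current),
    = kg·m²·s⁻³·A⁻².
So Ω⁻¹ = kg⁻¹·m⁻²·s³·A².
Pa = N/m² (pressure = force per area),
    = kg·m⁻¹·s⁻².
Bq = 1/s = s⁻¹ (activity is decays per second).
So Bq² = s⁻².
Wb = V·s (flux: a volt is a weber per second),
    = kg·m²·s⁻²·A⁻¹.
Combining: Ω⁻¹·Pa·Bq²·Wb = (kg⁻¹·m⁻²·s³·A²) · (kg·m⁻¹·s⁻²) · s⁻² · (kg·m²·s⁻²·A⁻¹) = kg·m⁻¹·s⁻³·A.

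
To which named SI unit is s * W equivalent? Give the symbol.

J

W = J/s (power = energy per time),
    = kg·m²·s⁻³.
Combining: s·W = s · (kg·m²·s⁻³) = kg·m²·s⁻².
kg·m²·s⁻² is the base-SI form of the joule.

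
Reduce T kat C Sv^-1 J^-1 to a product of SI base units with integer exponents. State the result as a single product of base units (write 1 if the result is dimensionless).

m⁻⁴·s²·mol

T = kg·s⁻²·A⁻¹.
kat = s⁻¹·mol.
C = s·A.
Sv = m²·s⁻².
So Sv⁻¹ = m⁻²·s².
J = kg·m²·s⁻².
So J⁻¹ = kg⁻¹·m⁻²·s².
Combining: T·kat·C·Sv⁻¹·J⁻¹ = (kg·s⁻²·A⁻¹) · (s⁻¹·mol) · (s·A) · (m⁻²·s²) · (kg⁻¹·m⁻²·s²) = m⁻⁴·s²·mol.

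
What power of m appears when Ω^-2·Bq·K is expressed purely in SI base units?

Ω = kg·m²·s⁻³·A⁻².
So Ω⁻² = kg⁻²·m⁻⁴·s⁶·A⁴.
Bq = s⁻¹.
Combining: Ω⁻²·Bq·K = (kg⁻²·m⁻⁴·s⁶·A⁴) · s⁻¹ · K = kg⁻²·m⁻⁴·s⁵·A⁴·K.
The exponent of m is -4.

-4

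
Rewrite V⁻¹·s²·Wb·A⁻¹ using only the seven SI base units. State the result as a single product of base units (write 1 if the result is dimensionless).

s³·A⁻¹

V = W/A (potential = power per current),
    = kg·m²·s⁻³·A⁻¹.
So V⁻¹ = kg⁻¹·m⁻²·s³·A.
Wb = V·s (flux: a volt is a weber per second),
    = kg·m²·s⁻²·A⁻¹.
Combining: V⁻¹·s²·Wb·A⁻¹ = (kg⁻¹·m⁻²·s³·A) · s² · (kg·m²·s⁻²·A⁻¹) · A⁻¹ = s³·A⁻¹.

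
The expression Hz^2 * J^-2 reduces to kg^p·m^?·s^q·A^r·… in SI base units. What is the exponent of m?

Hz = 1/s = s⁻¹ (frequency is cycles per second).
So Hz² = s⁻².
J = N·m (work = force × distance),
    = kg·m²·s⁻².
So J⁻² = kg⁻²·m⁻⁴·s⁴.
Combining: Hz²·J⁻² = s⁻² · (kg⁻²·m⁻⁴·s⁴) = kg⁻²·m⁻⁴·s².
The exponent of m is -4.

-4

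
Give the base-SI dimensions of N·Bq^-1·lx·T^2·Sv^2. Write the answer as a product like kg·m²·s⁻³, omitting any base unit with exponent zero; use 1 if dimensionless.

kg³·m³·s⁻⁹·A⁻²·cd

N = kg·m/s² = kg·m·s⁻² (force = mass × acceleration).
Bq = 1/s = s⁻¹ (activity is decays per second).
So Bq⁻¹ = s.
lx = lm/m² (illuminance = luminous flux per area),
    = m⁻²·cd.
T = Wb/m² (flux density = flux per area),
    = kg·s⁻²·A⁻¹.
So T² = kg²·s⁻⁴·A⁻².
Sv = J/kg (equivalent dose = energy per mass),
    = m²·s⁻².
So Sv² = m⁴·s⁻⁴.
Combining: N·Bq⁻¹·lx·T²·Sv² = (kg·m·s⁻²) · s · (m⁻²·cd) · (kg²·s⁻⁴·A⁻²) · (m⁴·s⁻⁴) = kg³·m³·s⁻⁹·A⁻²·cd.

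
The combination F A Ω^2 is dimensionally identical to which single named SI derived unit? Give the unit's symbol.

F = C/V (capacitance = charge per voltage),
    = A·s/(kg·m²·s⁻³·A⁻¹) (substituting C and V),
    = kg⁻¹·m⁻²·s⁴·A².
Ω = V/A (resistance = voltage per current),
    = kg·m²·s⁻³·A⁻².
So Ω² = kg²·m⁴·s⁻⁶·A⁻⁴.
Combining: F·A·Ω² = (kg⁻¹·m⁻²·s⁴·A²) · A · (kg²·m⁴·s⁻⁶·A⁻⁴) = kg·m²·s⁻²·A⁻¹.
kg·m²·s⁻²·A⁻¹ is the base-SI form of the weber.

Wb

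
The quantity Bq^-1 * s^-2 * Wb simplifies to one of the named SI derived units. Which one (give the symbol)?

V

Bq = 1/s = s⁻¹ (activity is decays per second).
So Bq⁻¹ = s.
Wb = V·s (flux: a volt is a weber per second),
    = kg·m²·s⁻²·A⁻¹.
Combining: Bq⁻¹·s⁻²·Wb = s · s⁻² · (kg·m²·s⁻²·A⁻¹) = kg·m²·s⁻³·A⁻¹.
kg·m²·s⁻³·A⁻¹ is the base-SI form of the volt.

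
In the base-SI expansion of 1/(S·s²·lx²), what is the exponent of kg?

S = kg⁻¹·m⁻²·s³·A².
So S⁻¹ = kg·m²·s⁻³·A⁻².
lx = m⁻²·cd.
So lx⁻² = m⁴·cd⁻².
Combining: S⁻¹·s⁻²·lx⁻² = (kg·m²·s⁻³·A⁻²) · s⁻² · (m⁴·cd⁻²) = kg·m⁶·s⁻⁵·A⁻²·cd⁻².
The exponent of kg is 1.

1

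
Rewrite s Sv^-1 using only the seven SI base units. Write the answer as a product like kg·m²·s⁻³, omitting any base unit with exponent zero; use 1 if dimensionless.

Sv = m²·s⁻².
So Sv⁻¹ = m⁻²·s².
Combining: s·Sv⁻¹ = s · (m⁻²·s²) = m⁻²·s³.

m⁻²·s³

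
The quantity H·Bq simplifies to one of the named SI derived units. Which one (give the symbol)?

H = Wb/A (inductance = flux per current),
    = kg·m²·s⁻²·A⁻².
Bq = 1/s = s⁻¹ (activity is decays per second).
Combining: H·Bq = (kg·m²·s⁻²·A⁻²) · s⁻¹ = kg·m²·s⁻³·A⁻².
kg·m²·s⁻³·A⁻² is the base-SI form of the ohm.

Ω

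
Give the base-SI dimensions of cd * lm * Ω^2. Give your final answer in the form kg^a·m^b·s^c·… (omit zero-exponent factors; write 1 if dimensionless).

kg²·m⁴·s⁻⁶·A⁻⁴·cd²

lm = cd.
Ω = kg·m²·s⁻³·A⁻².
So Ω² = kg²·m⁴·s⁻⁶·A⁻⁴.
Combining: cd·lm·Ω² = cd · cd · (kg²·m⁴·s⁻⁶·A⁻⁴) = kg²·m⁴·s⁻⁶·A⁻⁴·cd².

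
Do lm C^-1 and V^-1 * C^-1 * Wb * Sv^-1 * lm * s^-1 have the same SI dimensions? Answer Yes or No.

No

Left side:
  lm = cd.
  C = s·A.
  So C⁻¹ = s⁻¹·A⁻¹.
  Combining: lm·C⁻¹ = cd · (s⁻¹·A⁻¹) = s⁻¹·A⁻¹·cd.
Right side:
  V = kg·m²·s⁻³·A⁻¹.
  So V⁻¹ = kg⁻¹·m⁻²·s³·A.
  C = s·A.
  So C⁻¹ = s⁻¹·A⁻¹.
  Wb = kg·m²·s⁻²·A⁻¹.
  Sv = m²·s⁻².
  So Sv⁻¹ = m⁻²·s².
  lm = cd.
  Combining: V⁻¹·C⁻¹·Wb·Sv⁻¹·lm·s⁻¹ = (kg⁻¹·m⁻²·s³·A) · (s⁻¹·A⁻¹) · (kg·m²·s⁻²·A⁻¹) · (m⁻²·s²) · cd · s⁻¹ = m⁻²·s·A⁻¹·cd.
Left is s⁻¹·A⁻¹·cd; right is m⁻²·s·A⁻¹·cd — different.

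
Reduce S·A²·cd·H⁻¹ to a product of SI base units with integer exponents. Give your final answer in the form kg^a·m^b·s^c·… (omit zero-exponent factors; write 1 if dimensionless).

S = kg⁻¹·m⁻²·s³·A².
H = kg·m²·s⁻²·A⁻².
So H⁻¹ = kg⁻¹·m⁻²·s²·A².
Combining: S·A²·cd·H⁻¹ = (kg⁻¹·m⁻²·s³·A²) · A² · cd · (kg⁻¹·m⁻²·s²·A²) = kg⁻²·m⁻⁴·s⁵·A⁶·cd.

kg⁻²·m⁻⁴·s⁵·A⁶·cd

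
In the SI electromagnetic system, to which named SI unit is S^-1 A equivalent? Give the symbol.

S = kg⁻¹·m⁻²·s³·A².
So S⁻¹ = kg·m²·s⁻³·A⁻².
Combining: S⁻¹·A = (kg·m²·s⁻³·A⁻²) · A = kg·m²·s⁻³·A⁻¹.
kg·m²·s⁻³·A⁻¹ is the base-SI form of the volt.

V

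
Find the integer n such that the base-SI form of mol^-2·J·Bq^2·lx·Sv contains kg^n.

J = kg·m²·s⁻².
Bq = s⁻¹.
So Bq² = s⁻².
lx = m⁻²·cd.
Sv = m²·s⁻².
Combining: mol⁻²·J·Bq²·lx·Sv = mol⁻² · (kg·m²·s⁻²) · s⁻² · (m⁻²·cd) · (m²·s⁻²) = kg·m²·s⁻⁶·mol⁻²·cd.
The exponent of kg is 1.

1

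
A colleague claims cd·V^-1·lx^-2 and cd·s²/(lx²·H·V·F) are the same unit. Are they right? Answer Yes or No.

Yes

Left side:
  V = kg·m²·s⁻³·A⁻¹.
  So V⁻¹ = kg⁻¹·m⁻²·s³·A.
  lx = m⁻²·cd.
  So lx⁻² = m⁴·cd⁻².
  Combining: cd·V⁻¹·lx⁻² = cd · (kg⁻¹·m⁻²·s³·A) · (m⁴·cd⁻²) = kg⁻¹·m²·s³·A·cd⁻¹.
Right side:
  lx = lm/m² (illuminance = luminous flux per area),
      = m⁻²·cd.
  So lx⁻² = m⁴·cd⁻².
  H = Wb/A (inductance = flux per current),
      = kg·m²·s⁻²·A⁻².
  So H⁻¹ = kg⁻¹·m⁻²·s²·A².
  V = W/A (potential = power per current),
      = kg·m²·s⁻³·A⁻¹.
  So V⁻¹ = kg⁻¹·m⁻²·s³·A.
  F = C/V (capacitance = charge per voltage),
      = A·s/(kg·m²·s⁻³·A⁻¹) (substituting C and V),
      = kg⁻¹·m⁻²·s⁴·A².
  So F⁻¹ = kg·m²·s⁻⁴·A⁻².
  Combining: cd·lx⁻²·H⁻¹·V⁻¹·F⁻¹·s² = cd · (m⁴·cd⁻²) · (kg⁻¹·m⁻²·s²·A²) · (kg⁻¹·m⁻²·s³·A) · (kg·m²·s⁻⁴·A⁻²) · s² = kg⁻¹·m²·s³·A·cd⁻¹.
Both reduce to kg⁻¹·m²·s³·A·cd⁻¹.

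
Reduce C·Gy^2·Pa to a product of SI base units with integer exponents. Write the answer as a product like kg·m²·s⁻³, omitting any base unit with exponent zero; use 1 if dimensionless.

kg·m³·s⁻⁵·A

C = A·s = s·A (charge = current × time).
Gy = J/kg (absorbed dose = energy per mass),
    = m²·s⁻².
So Gy² = m⁴·s⁻⁴.
Pa = N/m² (pressure = force per area),
    = kg·m⁻¹·s⁻².
Combining: C·Gy²·Pa = (s·A) · (m⁴·s⁻⁴) · (kg·m⁻¹·s⁻²) = kg·m³·s⁻⁵·A.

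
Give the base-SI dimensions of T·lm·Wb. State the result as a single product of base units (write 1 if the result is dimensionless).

kg²·m²·s⁻⁴·A⁻²·cd

T = kg·s⁻²·A⁻¹.
lm = cd.
Wb = kg·m²·s⁻²·A⁻¹.
Combining: T·lm·Wb = (kg·s⁻²·A⁻¹) · cd · (kg·m²·s⁻²·A⁻¹) = kg²·m²·s⁻⁴·A⁻²·cd.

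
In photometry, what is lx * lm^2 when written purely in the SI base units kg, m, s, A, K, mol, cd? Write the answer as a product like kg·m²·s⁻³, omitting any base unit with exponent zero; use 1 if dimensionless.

lx = m⁻²·cd.
lm = cd.
So lm² = cd².
Combining: lx·lm² = (m⁻²·cd) · cd² = m⁻²·cd³.

m⁻²·cd³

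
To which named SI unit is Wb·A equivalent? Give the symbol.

J

Wb = kg·m²·s⁻²·A⁻¹.
Combining: Wb·A = (kg·m²·s⁻²·A⁻¹) · A = kg·m²·s⁻².
kg·m²·s⁻² is the base-SI form of the joule.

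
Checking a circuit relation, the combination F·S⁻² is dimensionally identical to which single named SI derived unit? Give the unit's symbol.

F = kg⁻¹·m⁻²·s⁴·A².
S = kg⁻¹·m⁻²·s³·A².
So S⁻² = kg²·m⁴·s⁻⁶·A⁻⁴.
Combining: F·S⁻² = (kg⁻¹·m⁻²·s⁴·A²) · (kg²·m⁴·s⁻⁶·A⁻⁴) = kg·m²·s⁻²·A⁻².
kg·m²·s⁻²·A⁻² is the base-SI form of the henry.

H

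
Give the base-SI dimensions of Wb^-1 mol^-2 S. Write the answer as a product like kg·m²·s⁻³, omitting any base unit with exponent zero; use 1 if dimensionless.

kg⁻²·m⁻⁴·s⁵·A³·mol⁻²

Wb = kg·m²·s⁻²·A⁻¹.
So Wb⁻¹ = kg⁻¹·m⁻²·s²·A.
S = kg⁻¹·m⁻²·s³·A².
Combining: Wb⁻¹·mol⁻²·S = (kg⁻¹·m⁻²·s²·A) · mol⁻² · (kg⁻¹·m⁻²·s³·A²) = kg⁻²·m⁻⁴·s⁵·A³·mol⁻².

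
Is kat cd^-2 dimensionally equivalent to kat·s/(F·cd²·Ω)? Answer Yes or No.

Yes

Left side:
  kat = mol/s = s⁻¹·mol (catalytic activity).
  Combining: kat·cd⁻² = (s⁻¹·mol) · cd⁻² = s⁻¹·mol·cd⁻².
Right side:
  F = C/V (capacitance = charge per voltage),
      = A·s/(kg·m²·s⁻³·A⁻¹) (substituting C and V),
      = kg⁻¹·m⁻²·s⁴·A².
  So F⁻¹ = kg·m²·s⁻⁴·A⁻².
  kat = mol/s = s⁻¹·mol (catalytic activity).
  Ω = V/A (resistance = voltage per current),
      = kg·m²·s⁻³·A⁻².
  So Ω⁻¹ = kg⁻¹·m⁻²·s³·A².
  Combining: F⁻¹·cd⁻²·kat·Ω⁻¹·s = (kg·m²·s⁻⁴·A⁻²) · cd⁻² · (s⁻¹·mol) · (kg⁻¹·m⁻²·s³·A²) · s = s⁻¹·mol·cd⁻².
Both reduce to s⁻¹·mol·cd⁻².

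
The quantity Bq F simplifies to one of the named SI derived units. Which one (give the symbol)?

S

Bq = s⁻¹.
F = kg⁻¹·m⁻²·s⁴·A².
Combining: Bq·F = s⁻¹ · (kg⁻¹·m⁻²·s⁴·A²) = kg⁻¹·m⁻²·s³·A².
kg⁻¹·m⁻²·s³·A² is the base-SI form of the siemens.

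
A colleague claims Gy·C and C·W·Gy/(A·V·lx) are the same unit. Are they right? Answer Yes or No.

Left side:
  Gy = J/kg (absorbed dose = energy per mass),
      = m²·s⁻².
  C = A·s = s·A (charge = current × time).
  Combining: Gy·C = (m²·s⁻²) · (s·A) = m²·s⁻¹·A.
Right side:
  C = A·s = s·A (charge = current × time).
  V = W/A (potential = power per current),
      = kg·m²·s⁻³·A⁻¹.
  So V⁻¹ = kg⁻¹·m⁻²·s³·A.
  W = J/s (power = energy per time),
      = kg·m²·s⁻³.
  Gy = J/kg (absorbed dose = energy per mass),
      = m²·s⁻².
  lx = lm/m² (illuminance = luminous flux per area),
      = m⁻²·cd.
  So lx⁻¹ = m²·cd⁻¹.
  Combining: A⁻¹·C·V⁻¹·W·Gy·lx⁻¹ = A⁻¹ · (s·A) · (kg⁻¹·m⁻²·s³·A) · (kg·m²·s⁻³) · (m²·s⁻²) · (m²·cd⁻¹) = m⁴·s⁻¹·A·cd⁻¹.
Left is m²·s⁻¹·A; right is m⁴·s⁻¹·A·cd⁻¹ — different.

No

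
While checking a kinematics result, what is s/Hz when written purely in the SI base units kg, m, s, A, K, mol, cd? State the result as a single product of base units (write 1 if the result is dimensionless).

s²

Hz = 1/s = s⁻¹ (frequency is cycles per second).
So Hz⁻¹ = s.
Combining: s·Hz⁻¹ = s · s = s².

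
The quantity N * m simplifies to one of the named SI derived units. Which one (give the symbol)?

J

N = kg·m/s² = kg·m·s⁻² (force = mass × acceleration).
Combining: N·m = (kg·m·s⁻²) · m = kg·m²·s⁻².
kg·m²·s⁻² is the base-SI form of the joule.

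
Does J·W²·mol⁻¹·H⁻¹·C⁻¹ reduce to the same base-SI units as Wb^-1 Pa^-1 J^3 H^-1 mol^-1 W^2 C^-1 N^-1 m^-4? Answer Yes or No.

No

Left side:
  J = kg·m²·s⁻².
  W = kg·m²·s⁻³.
  So W² = kg²·m⁴·s⁻⁶.
  H = kg·m²·s⁻²·A⁻².
  So H⁻¹ = kg⁻¹·m⁻²·s²·A².
  C = s·A.
  So C⁻¹ = s⁻¹·A⁻¹.
  Combining: J·W²·mol⁻¹·H⁻¹·C⁻¹ = (kg·m²·s⁻²) · (kg²·m⁴·s⁻⁶) · mol⁻¹ · (kg⁻¹·m⁻²·s²·A²) · (s⁻¹·A⁻¹) = kg²·m⁴·s⁻⁷·A·mol⁻¹.
Right side:
  Wb = kg·m²·s⁻²·A⁻¹.
  So Wb⁻¹ = kg⁻¹·m⁻²·s²·A.
  Pa = kg·m⁻¹·s⁻².
  So Pa⁻¹ = kg⁻¹·m·s².
  J = kg·m²·s⁻².
  So J³ = kg³·m⁶·s⁻⁶.
  H = kg·m²·s⁻²·A⁻².
  So H⁻¹ = kg⁻¹·m⁻²·s²·A².
  W = kg·m²·s⁻³.
  So W² = kg²·m⁴·s⁻⁶.
  C = s·A.
  So C⁻¹ = s⁻¹·A⁻¹.
  N = kg·m·s⁻².
  So N⁻¹ = kg⁻¹·m⁻¹·s².
  Combining: Wb⁻¹·Pa⁻¹·J³·H⁻¹·mol⁻¹·W²·C⁻¹·N⁻¹·m⁻⁴ = (kg⁻¹·m⁻²·s²·A) · (kg⁻¹·m·s²) · (kg³·m⁶·s⁻⁶) · (kg⁻¹·m⁻²·s²·A²) · mol⁻¹ · (kg²·m⁴·s⁻⁶) · (s⁻¹·A⁻¹) · (kg⁻¹·m⁻¹·s²) · m⁻⁴ = kg·m²·s⁻⁵·A²·mol⁻¹.
Left is kg²·m⁴·s⁻⁷·A·mol⁻¹; right is kg·m²·s⁻⁵·A²·mol⁻¹ — different.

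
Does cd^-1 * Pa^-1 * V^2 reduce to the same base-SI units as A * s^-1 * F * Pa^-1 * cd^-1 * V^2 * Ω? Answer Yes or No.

No

Left side:
  Pa = kg·m⁻¹·s⁻².
  So Pa⁻¹ = kg⁻¹·m·s².
  V = kg·m²·s⁻³·A⁻¹.
  So V² = kg²·m⁴·s⁻⁶·A⁻².
  Combining: cd⁻¹·Pa⁻¹·V² = cd⁻¹ · (kg⁻¹·m·s²) · (kg²·m⁴·s⁻⁶·A⁻²) = kg·m⁵·s⁻⁴·A⁻²·cd⁻¹.
Right side:
  F = C/V (capacitance = charge per voltage),
      = A·s/(kg·m²·s⁻³·A⁻¹) (substituting C and V),
      = kg⁻¹·m⁻²·s⁴·A².
  Pa = N/m² (pressure = force per area),
      = kg·m⁻¹·s⁻².
  So Pa⁻¹ = kg⁻¹·m·s².
  V = W/A (potential = power per current),
      = kg·m²·s⁻³·A⁻¹.
  So V² = kg²·m⁴·s⁻⁶·A⁻².
  Ω = V/A (resistance = voltage per current),
      = kg·m²·s⁻³·A⁻².
  Combining: A·s⁻¹·F·Pa⁻¹·cd⁻¹·V²·Ω = A · s⁻¹ · (kg⁻¹·m⁻²·s⁴·A²) · (kg⁻¹·m·s²) · cd⁻¹ · (kg²·m⁴·s⁻⁶·A⁻²) · (kg·m²·s⁻³·A⁻²) = kg·m⁵·s⁻⁴·A⁻¹·cd⁻¹.
Left is kg·m⁵·s⁻⁴·A⁻²·cd⁻¹; right is kg·m⁵·s⁻⁴·A⁻¹·cd⁻¹ — different.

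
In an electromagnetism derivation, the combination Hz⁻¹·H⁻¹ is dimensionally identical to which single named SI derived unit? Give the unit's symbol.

S

Hz = 1/s = s⁻¹ (frequency is cycles per second).
So Hz⁻¹ = s.
H = Wb/A (inductance = flux per current),
    = kg·m²·s⁻²·A⁻².
So H⁻¹ = kg⁻¹·m⁻²·s²·A².
Combining: Hz⁻¹·H⁻¹ = s · (kg⁻¹·m⁻²·s²·A²) = kg⁻¹·m⁻²·s³·A².
kg⁻¹·m⁻²·s³·A² is the base-SI form of the siemens.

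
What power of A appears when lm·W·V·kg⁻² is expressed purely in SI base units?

-1

lm = cd.
W = kg·m²·s⁻³.
V = kg·m²·s⁻³·A⁻¹.
Combining: lm·W·V·kg⁻² = cd · (kg·m²·s⁻³) · (kg·m²·s⁻³·A⁻¹) · kg⁻² = m⁴·s⁻⁶·A⁻¹·cd.
The exponent of A is -1.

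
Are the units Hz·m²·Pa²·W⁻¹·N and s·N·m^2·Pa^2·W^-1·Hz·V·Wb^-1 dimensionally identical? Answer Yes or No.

Yes

Left side:
  Hz = s⁻¹.
  Pa = kg·m⁻¹·s⁻².
  So Pa² = kg²·m⁻²·s⁻⁴.
  W = kg·m²·s⁻³.
  So W⁻¹ = kg⁻¹·m⁻²·s³.
  N = kg·m·s⁻².
  Combining: Hz·m²·Pa²·W⁻¹·N = s⁻¹ · m² · (kg²·m⁻²·s⁻⁴) · (kg⁻¹·m⁻²·s³) · (kg·m·s⁻²) = kg²·m⁻¹·s⁻⁴.
Right side:
  N = kg·m/s² = kg·m·s⁻² (force = mass × acceleration).
  Pa = N/m² (pressure = force per area),
      = kg·m⁻¹·s⁻².
  So Pa² = kg²·m⁻²·s⁻⁴.
  W = J/s (power = energy per time),
      = kg·m²·s⁻³.
  So W⁻¹ = kg⁻¹·m⁻²·s³.
  Hz = 1/s = s⁻¹ (frequency is cycles per second).
  V = W/A (potential = power per current),
      = kg·m²·s⁻³·A⁻¹.
  Wb = V·s (flux: a volt is a weber per second),
      = kg·m²·s⁻²·A⁻¹.
  So Wb⁻¹ = kg⁻¹·m⁻²·s²·A.
  Combining: s·N·m²·Pa²·W⁻¹·Hz·V·Wb⁻¹ = s · (kg·m·s⁻²) · m² · (kg²·m⁻²·s⁻⁴) · (kg⁻¹·m⁻²·s³) · s⁻¹ · (kg·m²·s⁻³·A⁻¹) · (kg⁻¹·m⁻²·s²·A) = kg²·m⁻¹·s⁻⁴.
Both reduce to kg²·m⁻¹·s⁻⁴.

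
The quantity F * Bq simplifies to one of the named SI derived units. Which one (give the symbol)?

F = kg⁻¹·m⁻²·s⁴·A².
Bq = s⁻¹.
Combining: F·Bq = (kg⁻¹·m⁻²·s⁴·A²) · s⁻¹ = kg⁻¹·m⁻²·s³·A².
kg⁻¹·m⁻²·s³·A² is the base-SI form of the siemens.

S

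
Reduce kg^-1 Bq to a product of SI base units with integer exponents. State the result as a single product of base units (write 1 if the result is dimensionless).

Bq = 1/s = s⁻¹ (activity is decays per second).
Combining: kg⁻¹·Bq = kg⁻¹ · s⁻¹ = kg⁻¹·s⁻¹.

kg⁻¹·s⁻¹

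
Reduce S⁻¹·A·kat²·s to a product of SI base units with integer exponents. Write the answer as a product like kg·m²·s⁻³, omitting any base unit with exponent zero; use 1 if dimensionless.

kg·m²·s⁻⁴·A⁻¹·mol²

S = 1/Ω (conductance is reciprocal resistance),
    = kg⁻¹·m⁻²·s³·A².
So S⁻¹ = kg·m²·s⁻³·A⁻².
kat = mol/s = s⁻¹·mol (catalytic activity).
So kat² = s⁻²·mol².
Combining: S⁻¹·A·kat²·s = (kg·m²·s⁻³·A⁻²) · A · (s⁻²·mol²) · s = kg·m²·s⁻⁴·A⁻¹·mol².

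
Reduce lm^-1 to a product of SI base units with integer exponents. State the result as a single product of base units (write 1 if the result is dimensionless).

lm = cd·sr = cd (luminous flux; sr is dimensionless).
So lm⁻¹ = cd⁻¹.

cd⁻¹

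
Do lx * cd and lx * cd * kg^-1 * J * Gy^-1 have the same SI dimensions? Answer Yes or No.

Yes

Left side:
  lx = lm/m² (illuminance = luminous flux per area),
      = m⁻²·cd.
  Combining: lx·cd = (m⁻²·cd) · cd = m⁻²·cd².
Right side:
  lx = lm/m² (illuminance = luminous flux per area),
      = m⁻²·cd.
  J = N·m (work = force × distance),
      = kg·m²·s⁻².
  Gy = J/kg (absorbed dose = energy per mass),
      = m²·s⁻².
  So Gy⁻¹ = m⁻²·s².
  Combining: lx·cd·kg⁻¹·J·Gy⁻¹ = (m⁻²·cd) · cd · kg⁻¹ · (kg·m²·s⁻²) · (m⁻²·s²) = m⁻²·cd².
Both reduce to m⁻²·cd².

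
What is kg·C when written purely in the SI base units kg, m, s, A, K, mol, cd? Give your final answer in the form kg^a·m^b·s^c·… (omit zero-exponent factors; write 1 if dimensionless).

C = A·s = s·A (charge = current × time).
Combining: kg·C = kg · (s·A) = kg·s·A.

kg·s·A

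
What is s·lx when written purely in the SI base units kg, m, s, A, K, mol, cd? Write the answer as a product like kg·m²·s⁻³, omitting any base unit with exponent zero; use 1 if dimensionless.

lx = m⁻²·cd.
Combining: s·lx = s · (m⁻²·cd) = m⁻²·s·cd.

m⁻²·s·cd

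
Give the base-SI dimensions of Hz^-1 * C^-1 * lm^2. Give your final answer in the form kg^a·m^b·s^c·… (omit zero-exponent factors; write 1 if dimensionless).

Hz = 1/s = s⁻¹ (frequency is cycles per second).
So Hz⁻¹ = s.
C = A·s = s·A (charge = current × time).
So C⁻¹ = s⁻¹·A⁻¹.
lm = cd·sr = cd (luminous flux; sr is dimensionless).
So lm² = cd².
Combining: Hz⁻¹·C⁻¹·lm² = s · (s⁻¹·A⁻¹) · cd² = A⁻¹·cd².

A⁻¹·cd²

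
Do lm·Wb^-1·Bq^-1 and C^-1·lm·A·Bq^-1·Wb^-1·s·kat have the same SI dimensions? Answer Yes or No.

Left side:
  lm = cd.
  Wb = kg·m²·s⁻²·A⁻¹.
  So Wb⁻¹ = kg⁻¹·m⁻²·s²·A.
  Bq = s⁻¹.
  So Bq⁻¹ = s.
  Combining: lm·Wb⁻¹·Bq⁻¹ = cd · (kg⁻¹·m⁻²·s²·A) · s = kg⁻¹·m⁻²·s³·A·cd.
Right side:
  C = A·s = s·A (charge = current × time).
  So C⁻¹ = s⁻¹·A⁻¹.
  lm = cd·sr = cd (luminous flux; sr is dimensionless).
  Bq = 1/s = s⁻¹ (activity is decays per second).
  So Bq⁻¹ = s.
  Wb = V·s (flux: a volt is a weber per second),
      = kg·m²·s⁻²·A⁻¹.
  So Wb⁻¹ = kg⁻¹·m⁻²·s²·A.
  kat = mol/s = s⁻¹·mol (catalytic activity).
  Combining: C⁻¹·lm·A·Bq⁻¹·Wb⁻¹·s·kat = (s⁻¹·A⁻¹) · cd · A · s · (kg⁻¹·m⁻²·s²·A) · s · (s⁻¹·mol) = kg⁻¹·m⁻²·s²·A·mol·cd.
Left is kg⁻¹·m⁻²·s³·A·cd; right is kg⁻¹·m⁻²·s²·A·mol·cd — different.

No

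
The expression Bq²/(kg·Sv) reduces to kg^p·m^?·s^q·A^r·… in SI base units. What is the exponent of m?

-2

Bq = 1/s = s⁻¹ (activity is decays per second).
So Bq² = s⁻².
Sv = J/kg (equivalent dose = energy per mass),
    = m²·s⁻².
So Sv⁻¹ = m⁻²·s².
Combining: Bq²·kg⁻¹·Sv⁻¹ = s⁻² · kg⁻¹ · (m⁻²·s²) = kg⁻¹·m⁻².
The exponent of m is -2.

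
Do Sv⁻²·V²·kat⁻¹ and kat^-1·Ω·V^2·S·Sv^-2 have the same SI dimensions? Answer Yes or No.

Yes

Left side:
  Sv = J/kg (equivalent dose = energy per mass),
      = m²·s⁻².
  So Sv⁻² = m⁻⁴·s⁴.
  V = W/A (potential = power per current),
      = kg·m²·s⁻³·A⁻¹.
  So V² = kg²·m⁴·s⁻⁶·A⁻².
  kat = mol/s = s⁻¹·mol (catalytic activity).
  So kat⁻¹ = s·mol⁻¹.
  Combining: Sv⁻²·V²·kat⁻¹ = (m⁻⁴·s⁴) · (kg²·m⁴·s⁻⁶·A⁻²) · (s·mol⁻¹) = kg²·s⁻¹·A⁻²·mol⁻¹.
Right side:
  kat = mol/s = s⁻¹·mol (catalytic activity).
  So kat⁻¹ = s·mol⁻¹.
  Ω = V/A (resistance = voltage per current),
      = kg·m²·s⁻³·A⁻².
  V = W/A (potential = power per current),
      = kg·m²·s⁻³·A⁻¹.
  So V² = kg²·m⁴·s⁻⁶·A⁻².
  S = 1/Ω (conductance is reciprocal resistance),
      = kg⁻¹·m⁻²·s³·A².
  Sv = J/kg (equivalent dose = energy per mass),
      = m²·s⁻².
  So Sv⁻² = m⁻⁴·s⁴.
  Combining: kat⁻¹·Ω·V²·S·Sv⁻² = (s·mol⁻¹) · (kg·m²·s⁻³·A⁻²) · (kg²·m⁴·s⁻⁶·A⁻²) · (kg⁻¹·m⁻²·s³·A²) · (m⁻⁴·s⁴) = kg²·s⁻¹·A⁻²·mol⁻¹.
Both reduce to kg²·s⁻¹·A⁻²·mol⁻¹.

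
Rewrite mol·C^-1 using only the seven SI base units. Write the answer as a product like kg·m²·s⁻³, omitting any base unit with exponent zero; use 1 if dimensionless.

s⁻¹·A⁻¹·mol

C = s·A.
So C⁻¹ = s⁻¹·A⁻¹.
Combining: mol·C⁻¹ = mol · (s⁻¹·A⁻¹) = s⁻¹·A⁻¹·mol.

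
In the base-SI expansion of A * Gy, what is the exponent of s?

Gy = J/kg (absorbed dose = energy per mass),
    = m²·s⁻².
Combining: A·Gy = A · (m²·s⁻²) = m²·s⁻²·A.
The exponent of s is -2.

-2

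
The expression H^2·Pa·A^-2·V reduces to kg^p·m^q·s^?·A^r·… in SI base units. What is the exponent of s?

H = Wb/A (inductance = flux per current),
    = kg·m²·s⁻²·A⁻².
So H² = kg²·m⁴·s⁻⁴·A⁻⁴.
Pa = N/m² (pressure = force per area),
    = kg·m⁻¹·s⁻².
V = W/A (potential = power per current),
    = kg·m²·s⁻³·A⁻¹.
Combining: H²·Pa·A⁻²·V = (kg²·m⁴·s⁻⁴·A⁻⁴) · (kg·m⁻¹·s⁻²) · A⁻² · (kg·m²·s⁻³·A⁻¹) = kg⁴·m⁵·s⁻⁹·A⁻⁷.
The exponent of s is -9.

-9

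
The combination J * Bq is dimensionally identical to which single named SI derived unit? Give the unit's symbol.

J = N·m (work = force × distance),
    = kg·m²·s⁻².
Bq = 1/s = s⁻¹ (activity is decays per second).
Combining: J·Bq = (kg·m²·s⁻²) · s⁻¹ = kg·m²·s⁻³.
kg·m²·s⁻³ is the base-SI form of the watt.

W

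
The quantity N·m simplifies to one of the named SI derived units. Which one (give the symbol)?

J

N = kg·m·s⁻².
Combining: N·m = (kg·m·s⁻²) · m = kg·m²·s⁻².
kg·m²·s⁻² is the base-SI form of the joule.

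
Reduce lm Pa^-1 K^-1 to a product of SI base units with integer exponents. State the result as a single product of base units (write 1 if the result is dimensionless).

kg⁻¹·m·s²·K⁻¹·cd

lm = cd.
Pa = kg·m⁻¹·s⁻².
So Pa⁻¹ = kg⁻¹·m·s².
Combining: lm·Pa⁻¹·K⁻¹ = cd · (kg⁻¹·m·s²) · K⁻¹ = kg⁻¹·m·s²·K⁻¹·cd.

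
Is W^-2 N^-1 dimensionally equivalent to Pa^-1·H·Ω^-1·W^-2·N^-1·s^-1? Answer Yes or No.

No

Left side:
  W = J/s (power = energy per time),
      = kg·m²·s⁻³.
  So W⁻² = kg⁻²·m⁻⁴·s⁶.
  N = kg·m/s² = kg·m·s⁻² (force = mass × acceleration).
  So N⁻¹ = kg⁻¹·m⁻¹·s².
  Combining: W⁻²·N⁻¹ = (kg⁻²·m⁻⁴·s⁶) · (kg⁻¹·m⁻¹·s²) = kg⁻³·m⁻⁵·s⁸.
Right side:
  Pa = N/m² (pressure = force per area),
      = kg·m⁻¹·s⁻².
  So Pa⁻¹ = kg⁻¹·m·s².
  H = Wb/A (inductance = flux per current),
      = kg·m²·s⁻²·A⁻².
  Ω = V/A (resistance = voltage per current),
      = kg·m²·s⁻³·A⁻².
  So Ω⁻¹ = kg⁻¹·m⁻²·s³·A².
  W = J/s (power = energy per time),
      = kg·m²·s⁻³.
  So W⁻² = kg⁻²·m⁻⁴·s⁶.
  N = kg·m/s² = kg·m·s⁻² (force = mass × acceleration).
  So N⁻¹ = kg⁻¹·m⁻¹·s².
  Combining: Pa⁻¹·H·Ω⁻¹·W⁻²·N⁻¹·s⁻¹ = (kg⁻¹·m·s²) · (kg·m²·s⁻²·A⁻²) · (kg⁻¹·m⁻²·s³·A²) · (kg⁻²·m⁻⁴·s⁶) · (kg⁻¹·m⁻¹·s²) · s⁻¹ = kg⁻⁴·m⁻⁴·s¹⁰.
Left is kg⁻³·m⁻⁵·s⁸; right is kg⁻⁴·m⁻⁴·s¹⁰ — different.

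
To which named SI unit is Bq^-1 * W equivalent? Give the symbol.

Bq = 1/s = s⁻¹ (activity is decays per second).
So Bq⁻¹ = s.
W = J/s (power = energy per time),
    = kg·m²·s⁻³.
Combining: Bq⁻¹·W = s · (kg·m²·s⁻³) = kg·m²·s⁻².
kg·m²·s⁻² is the base-SI form of the joule.

J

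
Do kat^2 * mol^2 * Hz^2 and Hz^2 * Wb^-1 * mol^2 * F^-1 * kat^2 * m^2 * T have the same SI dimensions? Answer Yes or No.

No

Left side:
  kat = mol/s = s⁻¹·mol (catalytic activity).
  So kat² = s⁻²·mol².
  Hz = 1/s = s⁻¹ (frequency is cycles per second).
  So Hz² = s⁻².
  Combining: kat²·mol²·Hz² = (s⁻²·mol²) · mol² · s⁻² = s⁻⁴·mol⁴.
Right side:
  Hz = 1/s = s⁻¹ (frequency is cycles per second).
  So Hz² = s⁻².
  Wb = V·s (flux: a volt is a weber per second),
      = kg·m²·s⁻²·A⁻¹.
  So Wb⁻¹ = kg⁻¹·m⁻²·s²·A.
  F = C/V (capacitance = charge per voltage),
      = A·s/(kg·m²·s⁻³·A⁻¹) (substituting C and V),
      = kg⁻¹·m⁻²·s⁴·A².
  So F⁻¹ = kg·m²·s⁻⁴·A⁻².
  kat = mol/s = s⁻¹·mol (catalytic activity).
  So kat² = s⁻²·mol².
  T = Wb/m² (flux density = flux per area),
      = kg·s⁻²·A⁻¹.
  Combining: Hz²·Wb⁻¹·mol²·F⁻¹·kat²·m²·T = s⁻² · (kg⁻¹·m⁻²·s²·A) · mol² · (kg·m²·s⁻⁴·A⁻²) · (s⁻²·mol²) · m² · (kg·s⁻²·A⁻¹) = kg·m²·s⁻⁸·A⁻²·mol⁴.
Left is s⁻⁴·mol⁴; right is kg·m²·s⁻⁸·A⁻²·mol⁴ — different.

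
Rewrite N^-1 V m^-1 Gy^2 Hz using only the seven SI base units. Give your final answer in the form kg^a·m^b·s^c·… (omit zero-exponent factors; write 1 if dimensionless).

m⁴·s⁻⁶·A⁻¹

N = kg·m·s⁻².
So N⁻¹ = kg⁻¹·m⁻¹·s².
V = kg·m²·s⁻³·A⁻¹.
Gy = m²·s⁻².
So Gy² = m⁴·s⁻⁴.
Hz = s⁻¹.
Combining: N⁻¹·V·m⁻¹·Gy²·Hz = (kg⁻¹·m⁻¹·s²) · (kg·m²·s⁻³·A⁻¹) · m⁻¹ · (m⁴·s⁻⁴) · s⁻¹ = m⁴·s⁻⁶·A⁻¹.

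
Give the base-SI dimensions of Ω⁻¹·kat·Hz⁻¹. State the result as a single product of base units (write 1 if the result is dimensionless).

kg⁻¹·m⁻²·s³·A²·mol

Ω = kg·m²·s⁻³·A⁻².
So Ω⁻¹ = kg⁻¹·m⁻²·s³·A².
kat = s⁻¹·mol.
Hz = s⁻¹.
So Hz⁻¹ = s.
Combining: Ω⁻¹·kat·Hz⁻¹ = (kg⁻¹·m⁻²·s³·A²) · (s⁻¹·mol) · s = kg⁻¹·m⁻²·s³·A²·mol.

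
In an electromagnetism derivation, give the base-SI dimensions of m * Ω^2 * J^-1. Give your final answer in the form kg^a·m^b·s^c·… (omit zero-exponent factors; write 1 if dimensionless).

Ω = kg·m²·s⁻³·A⁻².
So Ω² = kg²·m⁴·s⁻⁶·A⁻⁴.
J = kg·m²·s⁻².
So J⁻¹ = kg⁻¹·m⁻²·s².
Combining: m·Ω²·J⁻¹ = m · (kg²·m⁴·s⁻⁶·A⁻⁴) · (kg⁻¹·m⁻²·s²) = kg·m³·s⁻⁴·A⁻⁴.

kg·m³·s⁻⁴·A⁻⁴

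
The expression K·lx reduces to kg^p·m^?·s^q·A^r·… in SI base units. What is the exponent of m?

lx = lm/m² (illuminance = luminous flux per area),
    = m⁻²·cd.
Combining: K·lx = K · (m⁻²·cd) = m⁻²·K·cd.
The exponent of m is -2.

-2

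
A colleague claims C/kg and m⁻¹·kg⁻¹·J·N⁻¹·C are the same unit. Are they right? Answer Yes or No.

Yes

Left side:
  C = A·s = s·A (charge = current × time).
  Combining: C·kg⁻¹ = (s·A) · kg⁻¹ = kg⁻¹·s·A.
Right side:
  J = N·m (work = force × distance),
      = kg·m²·s⁻².
  N = kg·m/s² = kg·m·s⁻² (force = mass × acceleration).
  So N⁻¹ = kg⁻¹·m⁻¹·s².
  C = A·s = s·A (charge = current × time).
  Combining: m⁻¹·kg⁻¹·J·N⁻¹·C = m⁻¹ · kg⁻¹ · (kg·m²·s⁻²) · (kg⁻¹·m⁻¹·s²) · (s·A) = kg⁻¹·s·A.
Both reduce to kg⁻¹·s·A.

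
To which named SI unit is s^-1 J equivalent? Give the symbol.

J = N·m (work = force × distance),
    = kg·m²·s⁻².
Combining: s⁻¹·J = s⁻¹ · (kg·m²·s⁻²) = kg·m²·s⁻³.
kg·m²·s⁻³ is the base-SI form of the watt.

W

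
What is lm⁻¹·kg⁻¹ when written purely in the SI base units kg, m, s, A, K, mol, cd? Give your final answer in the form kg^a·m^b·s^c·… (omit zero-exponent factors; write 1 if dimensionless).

lm = cd·sr = cd (luminous flux; sr is dimensionless).
So lm⁻¹ = cd⁻¹.
Combining: lm⁻¹·kg⁻¹ = cd⁻¹ · kg⁻¹ = kg⁻¹·cd⁻¹.

kg⁻¹·cd⁻¹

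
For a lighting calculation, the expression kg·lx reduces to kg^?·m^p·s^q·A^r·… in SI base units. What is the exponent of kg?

1

lx = lm/m² (illuminance = luminous flux per area),
    = m⁻²·cd.
Combining: kg·lx = kg · (m⁻²·cd) = kg·m⁻²·cd.
The exponent of kg is 1.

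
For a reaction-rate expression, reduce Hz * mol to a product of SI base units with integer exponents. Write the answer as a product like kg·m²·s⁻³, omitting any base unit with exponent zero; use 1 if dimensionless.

Hz = s⁻¹.
Combining: Hz·mol = s⁻¹ · mol = s⁻¹·mol.

s⁻¹·mol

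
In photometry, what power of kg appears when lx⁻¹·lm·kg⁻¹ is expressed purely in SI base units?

-1

lx = lm/m² (illuminance = luminous flux per area),
    = m⁻²·cd.
So lx⁻¹ = m²·cd⁻¹.
lm = cd·sr = cd (luminous flux; sr is dimensionless).
Combining: lx⁻¹·lm·kg⁻¹ = (m²·cd⁻¹) · cd · kg⁻¹ = kg⁻¹·m².
The exponent of kg is -1.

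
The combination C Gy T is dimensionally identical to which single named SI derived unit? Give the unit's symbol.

W

C = s·A.
Gy = m²·s⁻².
T = kg·s⁻²·A⁻¹.
Combining: C·Gy·T = (s·A) · (m²·s⁻²) · (kg·s⁻²·A⁻¹) = kg·m²·s⁻³.
kg·m²·s⁻³ is the base-SI form of the watt.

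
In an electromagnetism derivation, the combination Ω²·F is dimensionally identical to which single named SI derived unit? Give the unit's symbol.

Ω = V/A (resistance = voltage per current),
    = kg·m²·s⁻³·A⁻².
So Ω² = kg²·m⁴·s⁻⁶·A⁻⁴.
F = C/V (capacitance = charge per voltage),
    = A·s/(kg·m²·s⁻³·A⁻¹) (substituting C and V),
    = kg⁻¹·m⁻²·s⁴·A².
Combining: Ω²·F = (kg²·m⁴·s⁻⁶·A⁻⁴) · (kg⁻¹·m⁻²·s⁴·A²) = kg·m²·s⁻²·A⁻².
kg·m²·s⁻²·A⁻² is the base-SI form of the henry.

H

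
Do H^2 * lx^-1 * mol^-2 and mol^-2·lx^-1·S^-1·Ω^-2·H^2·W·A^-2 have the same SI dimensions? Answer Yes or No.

Yes

Left side:
  H = kg·m²·s⁻²·A⁻².
  So H² = kg²·m⁴·s⁻⁴·A⁻⁴.
  lx = m⁻²·cd.
  So lx⁻¹ = m²·cd⁻¹.
  Combining: H²·lx⁻¹·mol⁻² = (kg²·m⁴·s⁻⁴·A⁻⁴) · (m²·cd⁻¹) · mol⁻² = kg²·m⁶·s⁻⁴·A⁻⁴·mol⁻²·cd⁻¹.
Right side:
  lx = m⁻²·cd.
  So lx⁻¹ = m²·cd⁻¹.
  S = kg⁻¹·m⁻²·s³·A².
  So S⁻¹ = kg·m²·s⁻³·A⁻².
  Ω = kg·m²·s⁻³·A⁻².
  So Ω⁻² = kg⁻²·m⁻⁴·s⁶·A⁴.
  H = kg·m²·s⁻²·A⁻².
  So H² = kg²·m⁴·s⁻⁴·A⁻⁴.
  W = kg·m²·s⁻³.
  Combining: mol⁻²·lx⁻¹·S⁻¹·Ω⁻²·H²·W·A⁻² = mol⁻² · (m²·cd⁻¹) · (kg·m²·s⁻³·A⁻²) · (kg⁻²·m⁻⁴·s⁶·A⁴) · (kg²·m⁴·s⁻⁴·A⁻⁴) · (kg·m²·s⁻³) · A⁻² = kg²·m⁶·s⁻⁴·A⁻⁴·mol⁻²·cd⁻¹.
Both reduce to kg²·m⁶·s⁻⁴·A⁻⁴·mol⁻²·cd⁻¹.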